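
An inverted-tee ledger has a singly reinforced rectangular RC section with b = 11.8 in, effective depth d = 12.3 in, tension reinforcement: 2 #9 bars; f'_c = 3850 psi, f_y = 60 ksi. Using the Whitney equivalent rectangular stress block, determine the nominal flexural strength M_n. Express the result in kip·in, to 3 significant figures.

M_n ≈ 1290 kip·in

A_s = 2 × 1 = 2 in².
T = A_s f_y = 2 × 60 = 120 kips.
a = T/(0.85 f'_c b) = 120/(0.85 × 3.85 × 11.8) = 3.108 in.
M_n = T(d − a/2) = 120 × (12.3 − 1.554) = 1289.5 kip·in.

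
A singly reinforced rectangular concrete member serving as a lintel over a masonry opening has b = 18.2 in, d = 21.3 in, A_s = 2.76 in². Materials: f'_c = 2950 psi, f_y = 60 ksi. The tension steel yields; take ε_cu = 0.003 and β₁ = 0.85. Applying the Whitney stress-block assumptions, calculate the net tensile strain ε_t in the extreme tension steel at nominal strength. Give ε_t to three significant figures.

a = A_s f_y/(0.85 f'_c b) = 3.629 in.
β₁ = 0.85, so c = a/β₁ = 3.629/0.85 = 4.269 in.
From the linear strain diagram with ε_cu = 0.003: ε_t = 0.003 (d − c)/c = 0.003 × (21.3 − 4.269)/4.269 = 0.0120.
Since ε_t ≥ 0.005, the section is tension-controlled.

ε_t ≈ 0.0120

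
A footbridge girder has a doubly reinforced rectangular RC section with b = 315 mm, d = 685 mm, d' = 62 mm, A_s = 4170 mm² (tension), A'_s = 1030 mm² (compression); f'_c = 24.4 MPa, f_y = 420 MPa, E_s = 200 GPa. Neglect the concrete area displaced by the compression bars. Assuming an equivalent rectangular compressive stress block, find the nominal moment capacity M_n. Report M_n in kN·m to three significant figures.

Assume both tension and compression steel yield.
Net tension couple steel: A_s − A'_s = 3140 mm².
a = (A_s − A'_s) f_y / (0.85 f'_c b) = 1318800/(0.85 × 24.4 × 315) = 201.86 mm.
c = a/β₁ = 201.86/0.85 = 237.48 mm; ε'_s = 0.003(c − d')/c = 0.0022 ≥ f_y/E_s = 0.0021, so compression steel does yield.
M_n = (A_s − A'_s) f_y (d − a/2) + A'_s f_y (d − d') = [1318800 × (685 − 100.93) + 432600 × (685 − 62)] × 10⁻⁶ = 770.27 + 269.51 = 1039.78 kN·m.

M_n ≈ 1040 kN·m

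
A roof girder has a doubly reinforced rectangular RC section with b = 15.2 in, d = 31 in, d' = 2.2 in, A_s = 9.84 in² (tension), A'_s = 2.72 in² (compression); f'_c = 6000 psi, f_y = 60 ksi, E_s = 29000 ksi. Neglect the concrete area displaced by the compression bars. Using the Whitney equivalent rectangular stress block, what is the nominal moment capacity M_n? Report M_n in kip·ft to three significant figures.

M_n ≈ 1400 kip·ft

Assume both steels yield.
a = (A_s − A'_s) f_y/(0.85 f'_c b) = (9.84 − 2.72) × 60/(0.85 × 6 × 15.2) = 5.511 in.
c = a/β₁ = 5.511/0.75 = 7.348 in; ε'_s = 0.003(c − d')/c = 0.0021 ≥ ε_y = 0.0021, so the compression steel yields.
M_n = (A_s − A'_s) f_y (d − a/2) + A'_s f_y (d − d') = 427.2 × (31 − 2.7555) + 163.2 × (31 − 2.2) = 12066.1 + 4700.2 = 16766.3 kip·in = 16766.3/12 = 1397.19 kip·ft.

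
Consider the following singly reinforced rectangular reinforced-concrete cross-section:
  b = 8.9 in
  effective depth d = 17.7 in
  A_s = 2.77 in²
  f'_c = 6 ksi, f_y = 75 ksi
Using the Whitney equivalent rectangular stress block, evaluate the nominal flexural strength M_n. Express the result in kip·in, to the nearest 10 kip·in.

T = A_s f_y = 2.77 × 75 = 207.75 kips.
a = T/(0.85 f'_c b) = 207.75/(0.85 × 6 × 8.9) = 4.577 in.
M_n = T(d − a/2) = 207.75 × (17.7 − 2.2885) = 3201.7 kip·in.

M_n ≈ 3200 kip·in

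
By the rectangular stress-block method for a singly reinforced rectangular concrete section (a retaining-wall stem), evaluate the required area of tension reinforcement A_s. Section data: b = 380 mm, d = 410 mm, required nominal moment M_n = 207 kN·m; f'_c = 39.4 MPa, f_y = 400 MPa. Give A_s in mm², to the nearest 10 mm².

With M_n = 0.85 f'_c a b (d − a/2), solve the quadratic for a:
a = d − √(d² − 2M_n/(0.85 f'_c b)) = 410 − √(410² − 2 × 207×10⁶/(0.85 × 39.4 × 380)) = 41.80 mm.
A_s = 0.85 f'_c a b / f_y = 0.85 × 39.4 × 41.80 × 380 / 400 = 1329.9 mm².

A_s ≈ 1330 mm²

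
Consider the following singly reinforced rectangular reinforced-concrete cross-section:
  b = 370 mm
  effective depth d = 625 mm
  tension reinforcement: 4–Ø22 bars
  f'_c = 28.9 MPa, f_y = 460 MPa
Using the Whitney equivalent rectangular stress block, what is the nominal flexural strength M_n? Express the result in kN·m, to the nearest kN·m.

M_n ≈ 410 kN·m

A_s = 4 × 380 = 1520 mm².
T = A_s f_y = 1520 × 460 = 699200 N = 699.2 kN.
From C = T: a = T/(0.85 f'_c b) = 699200/(0.85 × 28.9 × 370) = 76.93 mm.
M_n = T(d − a/2) = 699.2 kN × (625 − 38.465) mm = 410.11 kN·m.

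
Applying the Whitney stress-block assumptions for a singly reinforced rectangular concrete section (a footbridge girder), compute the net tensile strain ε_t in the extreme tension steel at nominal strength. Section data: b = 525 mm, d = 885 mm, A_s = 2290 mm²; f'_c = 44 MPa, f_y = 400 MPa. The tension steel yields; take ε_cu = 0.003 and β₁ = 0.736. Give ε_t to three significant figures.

ε_t ≈ 0.0389

a = A_s f_y/(0.85 f'_c b) = 46.65 mm.
β₁ = 0.736, so c = a/β₁ = 46.65/0.736 = 63.38 mm.
From the linear strain diagram with ε_cu = 0.003: ε_t = 0.003 (d − c)/c = 0.003 × (885 − 63.38)/63.38 = 0.0389.
Since ε_t ≥ 0.005, the section is tension-controlled.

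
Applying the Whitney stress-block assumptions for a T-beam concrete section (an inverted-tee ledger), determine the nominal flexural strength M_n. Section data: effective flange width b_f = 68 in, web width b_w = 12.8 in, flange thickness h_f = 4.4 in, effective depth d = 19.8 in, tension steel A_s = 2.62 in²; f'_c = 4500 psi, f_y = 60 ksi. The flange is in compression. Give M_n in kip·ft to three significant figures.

Tension: T = A_s f_y = 2.62 × 60 = 157.2 kips.
Try a within the flange: a = T/(0.85 f'_c b_f) = 157.2/(0.85 × 4.5 × 68) = 0.604 in.
Since a = 0.604 ≤ h_f = 4.4 in, the stress block lies entirely in the flange; analyse as a rectangular beam of width b_f.
M_n = T(d − a/2) = 157.2 × (19.8 − 0.302) = 3065.1 kip·in.
M_n = 3065.1/12 = 255.43 kip·ft.

M_n ≈ 255 kip·ft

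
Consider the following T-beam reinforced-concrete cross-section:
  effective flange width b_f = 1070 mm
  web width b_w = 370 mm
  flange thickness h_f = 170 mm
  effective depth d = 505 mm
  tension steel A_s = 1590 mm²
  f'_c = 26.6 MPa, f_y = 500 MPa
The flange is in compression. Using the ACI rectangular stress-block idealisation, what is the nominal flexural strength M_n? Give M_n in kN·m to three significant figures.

M_n ≈ 388 kN·m

Tension: T = A_s f_y = 1590 × 500 = 795000 N.
Try a within the flange: a = T/(0.85 f'_c b_f) = 795000/(0.85 × 26.6 × 1070) = 32.86 mm.
Since a = 32.86 ≤ h_f = 170 mm, the stress block lies entirely in the flange; analyse as a rectangular beam of width b_f.
M_n = T(d − a/2) = 795000 × (505 − 16.43) = 388.41 × 10⁶ N·mm.
M_n = 388.41 kN·m.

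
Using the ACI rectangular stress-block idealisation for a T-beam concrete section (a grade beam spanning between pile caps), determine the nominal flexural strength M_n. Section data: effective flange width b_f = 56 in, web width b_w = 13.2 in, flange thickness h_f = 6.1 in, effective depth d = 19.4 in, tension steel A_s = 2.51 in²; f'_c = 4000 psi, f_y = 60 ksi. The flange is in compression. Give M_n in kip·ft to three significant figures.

Tension: T = A_s f_y = 2.51 × 60 = 150.6 kips.
Try a within the flange: a = T/(0.85 f'_c b_f) = 150.6/(0.85 × 4 × 56) = 0.791 in.
Since a = 0.791 ≤ h_f = 6.1 in, the stress block lies entirely in the flange; analyse as a rectangular beam of width b_f.
M_n = T(d − a/2) = 150.6 × (19.4 − 0.3955) = 2862.1 kip·in.
M_n = 2862.1/12 = 238.51 kip·ft.

M_n ≈ 239 kip·ft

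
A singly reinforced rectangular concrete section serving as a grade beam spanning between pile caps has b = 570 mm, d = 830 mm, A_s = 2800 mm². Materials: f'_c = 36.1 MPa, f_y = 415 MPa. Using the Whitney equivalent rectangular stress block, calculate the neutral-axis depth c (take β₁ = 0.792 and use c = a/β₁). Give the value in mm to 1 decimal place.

c ≈ 83.9 mm

T = A_s f_y = 2800 × 415 = 1162000 N = 1162 kN.
Setting C = 0.85 f'_c a b equal to T: a = 1162000/(0.85 × 36.1 × 570) = 66.436 mm.
With β₁ = 0.792, c = a/β₁ = 66.436/0.792 = 83.9 mm.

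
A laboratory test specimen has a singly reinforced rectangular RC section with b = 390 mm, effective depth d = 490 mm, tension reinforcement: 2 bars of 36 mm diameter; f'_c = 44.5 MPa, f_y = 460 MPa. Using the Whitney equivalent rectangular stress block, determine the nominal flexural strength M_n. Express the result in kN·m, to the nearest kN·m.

M_n ≈ 429 kN·m

A_s = 2 × 1018 = 2036 mm².
T = A_s f_y = 2036 × 460 = 936560 N = 936.56 kN.
From C = T: a = T/(0.85 f'_c b) = 936560/(0.85 × 44.5 × 390) = 63.49 mm.
M_n = T(d − a/2) = 936.56 kN × (490 − 31.745) mm = 429.18 kN·m.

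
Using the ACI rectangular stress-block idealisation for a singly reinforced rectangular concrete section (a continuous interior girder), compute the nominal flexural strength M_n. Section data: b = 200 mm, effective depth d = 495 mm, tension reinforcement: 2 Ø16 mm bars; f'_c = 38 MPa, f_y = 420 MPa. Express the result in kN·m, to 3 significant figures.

A_s = 2 × 201 = 402 mm².
T = A_s f_y = 402 × 420 = 168840 N = 168.84 kN.
From C = T: a = T/(0.85 f'_c b) = 168840/(0.85 × 38 × 200) = 26.14 mm.
M_n = T(d − a/2) = 168.84 kN × (495 − 13.07) mm = 81.37 kN·m.

M_n ≈ 81.4 kN·m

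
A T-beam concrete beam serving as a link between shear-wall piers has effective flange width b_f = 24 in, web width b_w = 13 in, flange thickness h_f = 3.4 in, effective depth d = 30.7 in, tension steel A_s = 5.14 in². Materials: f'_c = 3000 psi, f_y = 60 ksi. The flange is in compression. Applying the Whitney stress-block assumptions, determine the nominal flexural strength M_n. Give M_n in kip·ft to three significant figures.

M_n ≈ 718 kip·ft

Tension: T = A_s f_y = 5.14 × 60 = 308.4 kips.
Try a within the flange: a = T/(0.85 f'_c b_f) = 308.4/(0.85 × 3 × 24) = 5.039 in.
a = 5.039 > h_f = 3.4 in: the block extends into the web. Split into flange-overhang and web parts.
C_f = 0.85 f'_c (b_f − b_w) h_f = 0.85 × 3 × (24 − 13) × 3.4 = 95.4 kips.
Remaining web compression depth: a_w = (T − C_f)/(0.85 f'_c b_w) = (308.4 − 95.4)/(0.85 × 3 × 13) = 6.425 in.
M_n = C_f(d − h_f/2) + (T − C_f)(d − a_w/2) = 95.4 × (30.7 − 1.7) + 213 × (30.7 − 3.2125) = 2766.6 + 5854.8 = 8621.4 kip·in.
M_n = 8621.4/12 = 718.45 kip·ft.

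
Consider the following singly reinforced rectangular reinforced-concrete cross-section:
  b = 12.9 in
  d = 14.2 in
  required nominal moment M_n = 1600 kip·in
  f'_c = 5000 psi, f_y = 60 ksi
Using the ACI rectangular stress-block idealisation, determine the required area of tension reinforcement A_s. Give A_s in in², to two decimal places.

From M_n = 0.85 f'_c a b (d − a/2):
a = d − √(d² − 2M_n/(0.85 f'_c b)) = 14.2 − √(14.2² − 2 × 1600/(0.85 × 5 × 12.9)) = 2.230 in.
A_s = 0.85 f'_c a b / f_y = 0.85 × 5 × 2.230 × 12.9 / 60 = 2.038 in².

A_s ≈ 2.04 in²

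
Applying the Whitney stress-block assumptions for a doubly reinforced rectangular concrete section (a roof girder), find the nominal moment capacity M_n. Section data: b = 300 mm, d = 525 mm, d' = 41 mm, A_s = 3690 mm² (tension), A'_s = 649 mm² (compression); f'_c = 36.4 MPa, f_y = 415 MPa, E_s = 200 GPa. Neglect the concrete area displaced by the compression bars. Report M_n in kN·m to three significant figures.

M_n ≈ 707 kN·m

Assume both tension and compression steel yield.
Net tension couple steel: A_s − A'_s = 3041 mm².
a = (A_s − A'_s) f_y / (0.85 f'_c b) = 1262015/(0.85 × 36.4 × 300) = 135.96 mm.
c = a/β₁ = 135.96/0.79 = 172.10 mm; ε'_s = 0.003(c − d')/c = 0.0023 ≥ f_y/E_s = 0.0021, so compression steel does yield.
M_n = (A_s − A'_s) f_y (d − a/2) + A'_s f_y (d − d') = [1262015 × (525 − 67.98) + 269335 × (525 − 41)] × 10⁻⁶ = 576.77 + 130.36 = 707.13 kN·m.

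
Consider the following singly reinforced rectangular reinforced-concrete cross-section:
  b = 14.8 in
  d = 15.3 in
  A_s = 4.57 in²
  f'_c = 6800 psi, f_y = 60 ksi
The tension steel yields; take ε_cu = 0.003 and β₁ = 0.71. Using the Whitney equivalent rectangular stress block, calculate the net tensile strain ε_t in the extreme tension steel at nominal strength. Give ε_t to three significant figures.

ε_t ≈ 0.00717

a = A_s f_y/(0.85 f'_c b) = 3.205 in.
β₁ = 0.71, so c = a/β₁ = 3.205/0.71 = 4.514 in.
From the linear strain diagram with ε_cu = 0.003: ε_t = 0.003 (d − c)/c = 0.003 × (15.3 − 4.514)/4.514 = 0.00717.
Since ε_t ≥ 0.005, the section is tension-controlled.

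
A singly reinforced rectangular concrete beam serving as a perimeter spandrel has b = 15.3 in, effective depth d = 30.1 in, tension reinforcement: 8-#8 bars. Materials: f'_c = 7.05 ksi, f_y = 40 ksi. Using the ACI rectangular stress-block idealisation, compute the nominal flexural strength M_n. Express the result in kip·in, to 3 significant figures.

A_s = 8 × 0.79 = 6.32 in².
T = A_s f_y = 6.32 × 40 = 252.8 kips.
a = T/(0.85 f'_c b) = 252.8/(0.85 × 7.05 × 15.3) = 2.757 in.
M_n = T(d − a/2) = 252.8 × (30.1 − 1.3785) = 7260.8 kip·in.

M_n ≈ 7260 kip·in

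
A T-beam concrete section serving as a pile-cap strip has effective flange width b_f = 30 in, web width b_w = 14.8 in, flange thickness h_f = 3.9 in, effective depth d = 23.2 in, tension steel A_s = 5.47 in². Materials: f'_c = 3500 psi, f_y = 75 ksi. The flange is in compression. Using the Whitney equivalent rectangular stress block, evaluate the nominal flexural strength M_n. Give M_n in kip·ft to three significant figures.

M_n ≈ 713 kip·ft

Tension: T = A_s f_y = 5.47 × 75 = 410.25 kips.
Try a within the flange: a = T/(0.85 f'_c b_f) = 410.25/(0.85 × 3.5 × 30) = 4.597 in.
a = 4.597 > h_f = 3.9 in: the block extends into the web. Split into flange-overhang and web parts.
C_f = 0.85 f'_c (b_f − b_w) h_f = 0.85 × 3.5 × (30 − 14.8) × 3.9 = 176.4 kips.
Remaining web compression depth: a_w = (T − C_f)/(0.85 f'_c b_w) = (410.25 − 176.4)/(0.85 × 3.5 × 14.8) = 5.311 in.
M_n = C_f(d − h_f/2) + (T − C_f)(d − a_w/2) = 176.4 × (23.2 − 1.95) + 233.85 × (23.2 − 2.6555) = 3748.5 + 4804.3 = 8552.8 kip·in.
M_n = 8552.8/12 = 712.73 kip·ft.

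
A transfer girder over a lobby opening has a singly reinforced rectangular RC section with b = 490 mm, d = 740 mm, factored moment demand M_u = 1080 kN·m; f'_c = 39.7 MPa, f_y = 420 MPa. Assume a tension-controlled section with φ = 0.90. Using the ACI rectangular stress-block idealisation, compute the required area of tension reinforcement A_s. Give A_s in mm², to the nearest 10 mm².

A_s ≈ 4160 mm²

M_n = M_u/φ = 1080/0.90 = 1200 kN·m.
With M_n = 0.85 f'_c a b (d − a/2), solve the quadratic for a:
a = d − √(d² − 2M_n/(0.85 f'_c b)) = 740 − √(740² − 2 × 1200×10⁶/(0.85 × 39.7 × 490)) = 105.61 mm.
A_s = 0.85 f'_c a b / f_y = 0.85 × 39.7 × 105.61 × 490 / 420 = 4157.8 mm².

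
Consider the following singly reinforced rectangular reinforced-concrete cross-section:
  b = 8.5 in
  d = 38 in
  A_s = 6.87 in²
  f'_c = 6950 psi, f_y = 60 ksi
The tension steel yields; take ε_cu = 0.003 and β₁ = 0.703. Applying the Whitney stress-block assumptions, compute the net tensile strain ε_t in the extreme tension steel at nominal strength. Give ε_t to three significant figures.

a = A_s f_y/(0.85 f'_c b) = 8.209 in.
β₁ = 0.703, so c = a/β₁ = 8.209/0.703 = 11.677 in.
From the linear strain diagram with ε_cu = 0.003: ε_t = 0.003 (d − c)/c = 0.003 × (38 − 11.677)/11.677 = 0.00676.
Since ε_t ≥ 0.005, the section is tension-controlled.

ε_t ≈ 0.00676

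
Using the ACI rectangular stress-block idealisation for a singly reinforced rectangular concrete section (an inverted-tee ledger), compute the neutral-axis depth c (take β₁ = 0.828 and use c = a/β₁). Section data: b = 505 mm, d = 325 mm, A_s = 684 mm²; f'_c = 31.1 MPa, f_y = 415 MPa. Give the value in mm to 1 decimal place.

c ≈ 25.7 mm

T = A_s f_y = 684 × 415 = 283860 N = 283.86 kN.
Setting C = 0.85 f'_c a b equal to T: a = 283860/(0.85 × 31.1 × 505) = 21.263 mm.
With β₁ = 0.828, c = a/β₁ = 21.263/0.828 = 25.7 mm.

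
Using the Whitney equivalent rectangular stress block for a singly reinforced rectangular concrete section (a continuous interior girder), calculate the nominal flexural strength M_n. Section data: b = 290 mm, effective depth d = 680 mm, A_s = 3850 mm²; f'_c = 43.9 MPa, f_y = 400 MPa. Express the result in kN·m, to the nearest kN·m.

T = A_s f_y = 3850 × 400 = 1540000 N = 1540 kN.
From C = T: a = T/(0.85 f'_c b) = 1540000/(0.85 × 43.9 × 290) = 142.31 mm.
M_n = T(d − a/2) = 1540 kN × (680 − 71.155) mm = 937.62 kN·m.

M_n ≈ 938 kN·m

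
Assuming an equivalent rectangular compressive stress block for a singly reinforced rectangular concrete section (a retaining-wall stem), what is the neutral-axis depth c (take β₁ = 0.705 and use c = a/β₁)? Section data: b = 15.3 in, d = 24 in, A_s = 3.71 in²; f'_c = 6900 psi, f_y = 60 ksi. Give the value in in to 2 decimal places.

c ≈ 3.52 in

T = A_s f_y = 3.71 × 60 = 222.6 kips.
a = T/(0.85 f'_c b) = 222.6/(0.85 × 6.9 × 15.3) = 2.4807 in.
With β₁ = 0.705, c = a/β₁ = 2.4807/0.705 = 3.52 in.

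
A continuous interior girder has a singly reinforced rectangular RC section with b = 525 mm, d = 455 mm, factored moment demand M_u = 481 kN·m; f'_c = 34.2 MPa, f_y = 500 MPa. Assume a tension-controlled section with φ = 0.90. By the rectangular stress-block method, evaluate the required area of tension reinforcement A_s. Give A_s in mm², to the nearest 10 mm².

A_s ≈ 2590 mm²

M_n = M_u/φ = 481/0.90 = 534.444 kN·m.
With M_n = 0.85 f'_c a b (d − a/2), solve the quadratic for a:
a = d − √(d² − 2M_n/(0.85 f'_c b)) = 455 − √(455² − 2 × 534.444×10⁶/(0.85 × 34.2 × 525)) = 84.88 mm.
A_s = 0.85 f'_c a b / f_y = 0.85 × 34.2 × 84.88 × 525 / 500 = 2590.8 mm².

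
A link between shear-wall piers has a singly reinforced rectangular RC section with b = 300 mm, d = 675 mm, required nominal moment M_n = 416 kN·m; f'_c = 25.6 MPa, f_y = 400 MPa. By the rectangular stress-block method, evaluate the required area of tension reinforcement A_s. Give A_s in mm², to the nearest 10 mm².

A_s ≈ 1670 mm²

With M_n = 0.85 f'_c a b (d − a/2), solve the quadratic for a:
a = d − √(d² − 2M_n/(0.85 f'_c b)) = 675 − √(675² − 2 × 416×10⁶/(0.85 × 25.6 × 300)) = 102.14 mm.
A_s = 0.85 f'_c a b / f_y = 0.85 × 25.6 × 102.14 × 300 / 400 = 1666.9 mm².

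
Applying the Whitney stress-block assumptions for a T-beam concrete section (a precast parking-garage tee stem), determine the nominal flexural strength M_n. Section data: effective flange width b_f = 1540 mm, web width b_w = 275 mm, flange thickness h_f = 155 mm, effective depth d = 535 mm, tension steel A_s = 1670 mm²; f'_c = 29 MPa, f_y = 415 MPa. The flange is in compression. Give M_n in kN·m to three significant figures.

Tension: T = A_s f_y = 1670 × 415 = 693050 N.
Try a within the flange: a = T/(0.85 f'_c b_f) = 693050/(0.85 × 29 × 1540) = 18.26 mm.
Since a = 18.26 ≤ h_f = 155 mm, the stress block lies entirely in the flange; analyse as a rectangular beam of width b_f.
M_n = T(d − a/2) = 693050 × (535 − 9.13) = 364.45 × 10⁶ N·mm.
M_n = 364.45 kN·m.

M_n ≈ 364 kN·m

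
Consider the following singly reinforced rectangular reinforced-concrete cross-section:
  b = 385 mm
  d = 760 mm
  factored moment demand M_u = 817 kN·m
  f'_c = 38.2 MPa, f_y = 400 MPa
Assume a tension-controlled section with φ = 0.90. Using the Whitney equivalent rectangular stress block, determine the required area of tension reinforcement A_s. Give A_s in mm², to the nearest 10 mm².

A_s ≈ 3200 mm²

M_n = M_u/φ = 817/0.90 = 907.778 kN·m.
With M_n = 0.85 f'_c a b (d − a/2), solve the quadratic for a:
a = d − √(d² − 2M_n/(0.85 f'_c b)) = 760 − √(760² − 2 × 907.778×10⁶/(0.85 × 38.2 × 385)) = 102.45 mm.
A_s = 0.85 f'_c a b / f_y = 0.85 × 38.2 × 102.45 × 385 / 400 = 3201.8 mm².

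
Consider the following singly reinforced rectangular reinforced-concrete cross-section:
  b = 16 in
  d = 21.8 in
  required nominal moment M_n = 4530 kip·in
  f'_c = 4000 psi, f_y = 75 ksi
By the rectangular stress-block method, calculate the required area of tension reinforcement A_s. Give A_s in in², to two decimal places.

A_s ≈ 3.07 in²

From M_n = 0.85 f'_c a b (d − a/2):
a = d − √(d² − 2M_n/(0.85 f'_c b)) = 21.8 − √(21.8² − 2 × 4530/(0.85 × 4 × 16)) = 4.230 in.
A_s = 0.85 f'_c a b / f_y = 0.85 × 4 × 4.230 × 16 / 75 = 3.068 in².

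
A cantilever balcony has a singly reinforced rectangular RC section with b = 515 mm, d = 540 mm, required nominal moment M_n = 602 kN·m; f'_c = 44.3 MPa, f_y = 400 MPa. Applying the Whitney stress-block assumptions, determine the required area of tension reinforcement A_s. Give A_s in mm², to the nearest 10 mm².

With M_n = 0.85 f'_c a b (d − a/2), solve the quadratic for a:
a = d − √(d² − 2M_n/(0.85 f'_c b)) = 540 − √(540² − 2 × 602×10⁶/(0.85 × 44.3 × 515)) = 60.92 mm.
A_s = 0.85 f'_c a b / f_y = 0.85 × 44.3 × 60.92 × 515 / 400 = 2953.5 mm².

A_s ≈ 2950 mm²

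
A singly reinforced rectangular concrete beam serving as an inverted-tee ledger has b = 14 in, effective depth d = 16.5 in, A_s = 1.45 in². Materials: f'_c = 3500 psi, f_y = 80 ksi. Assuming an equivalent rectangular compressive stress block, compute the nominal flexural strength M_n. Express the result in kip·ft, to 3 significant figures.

T = A_s f_y = 1.45 × 80 = 116 kips.
a = T/(0.85 f'_c b) = 116/(0.85 × 3.5 × 14) = 2.785 in.
M_n = T(d − a/2) = 116 × (16.5 − 1.3925) = 1752.5 kip·in = 1752.5/12 = 146.04 kip·ft.

M_n ≈ 146 kip·ft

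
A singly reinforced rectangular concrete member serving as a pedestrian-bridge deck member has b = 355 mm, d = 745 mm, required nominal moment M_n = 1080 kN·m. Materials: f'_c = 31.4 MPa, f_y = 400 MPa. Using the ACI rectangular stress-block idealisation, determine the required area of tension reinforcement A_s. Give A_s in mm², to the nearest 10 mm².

A_s ≈ 4100 mm²

With M_n = 0.85 f'_c a b (d − a/2), solve the quadratic for a:
a = d − √(d² − 2M_n/(0.85 f'_c b)) = 745 − √(745² − 2 × 1080×10⁶/(0.85 × 31.4 × 355)) = 173.11 mm.
A_s = 0.85 f'_c a b / f_y = 0.85 × 31.4 × 173.11 × 355 / 400 = 4100.5 mm².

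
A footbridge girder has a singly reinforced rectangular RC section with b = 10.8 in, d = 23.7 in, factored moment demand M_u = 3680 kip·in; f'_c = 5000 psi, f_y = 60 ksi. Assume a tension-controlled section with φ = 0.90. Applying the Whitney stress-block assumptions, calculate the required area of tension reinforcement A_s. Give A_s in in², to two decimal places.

A_s ≈ 3.15 in²

M_n = M_u/φ = 3680/0.90 = 4088.89 kip·in.
From M_n = 0.85 f'_c a b (d − a/2):
a = d − √(d² − 2M_n/(0.85 f'_c b)) = 23.7 − √(23.7² − 2 × 4088.89/(0.85 × 5 × 10.8)) = 4.116 in.
A_s = 0.85 f'_c a b / f_y = 0.85 × 5 × 4.116 × 10.8 / 60 = 3.149 in².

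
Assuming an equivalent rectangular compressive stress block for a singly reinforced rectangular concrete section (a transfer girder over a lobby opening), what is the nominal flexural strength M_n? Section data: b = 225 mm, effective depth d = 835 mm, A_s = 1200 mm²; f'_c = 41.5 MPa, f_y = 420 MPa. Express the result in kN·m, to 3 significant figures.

M_n ≈ 405 kN·m

T = A_s f_y = 1200 × 420 = 504000 N = 504 kN.
From C = T: a = T/(0.85 f'_c b) = 504000/(0.85 × 41.5 × 225) = 63.50 mm.
M_n = T(d − a/2) = 504 kN × (835 − 31.75) mm = 404.84 kN·m.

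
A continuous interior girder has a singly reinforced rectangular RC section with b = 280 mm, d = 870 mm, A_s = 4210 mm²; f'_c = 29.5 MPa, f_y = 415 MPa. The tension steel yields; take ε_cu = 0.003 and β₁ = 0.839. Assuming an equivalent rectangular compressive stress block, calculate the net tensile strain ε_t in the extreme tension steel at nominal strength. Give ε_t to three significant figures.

ε_t ≈ 0.00580

a = A_s f_y/(0.85 f'_c b) = 248.85 mm.
β₁ = 0.839, so c = a/β₁ = 248.85/0.839 = 296.60 mm.
From the linear strain diagram with ε_cu = 0.003: ε_t = 0.003 (d − c)/c = 0.003 × (870 − 296.60)/296.60 = 0.00580.
Since ε_t ≥ 0.005, the section is tension-controlled.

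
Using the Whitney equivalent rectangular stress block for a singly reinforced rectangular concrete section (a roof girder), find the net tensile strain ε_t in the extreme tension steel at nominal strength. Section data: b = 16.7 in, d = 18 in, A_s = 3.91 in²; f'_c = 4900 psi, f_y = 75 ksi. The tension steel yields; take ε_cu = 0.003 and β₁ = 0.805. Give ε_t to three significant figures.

ε_t ≈ 0.00731

a = A_s f_y/(0.85 f'_c b) = 4.216 in.
β₁ = 0.805, so c = a/β₁ = 4.216/0.805 = 5.237 in.
From the linear strain diagram with ε_cu = 0.003: ε_t = 0.003 (d − c)/c = 0.003 × (18 − 5.237)/5.237 = 0.00731.
Since ε_t ≥ 0.005, the section is tension-controlled.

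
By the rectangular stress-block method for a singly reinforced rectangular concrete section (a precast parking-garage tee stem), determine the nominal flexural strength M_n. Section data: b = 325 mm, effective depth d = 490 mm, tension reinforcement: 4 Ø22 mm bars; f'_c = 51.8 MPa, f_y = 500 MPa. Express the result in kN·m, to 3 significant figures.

A_s = 4 × 380 = 1520 mm².
T = A_s f_y = 1520 × 500 = 760000 N = 760 kN.
From C = T: a = T/(0.85 f'_c b) = 760000/(0.85 × 51.8 × 325) = 53.11 mm.
M_n = T(d − a/2) = 760 kN × (490 − 26.555) mm = 352.22 kN·m.

M_n ≈ 352 kN·m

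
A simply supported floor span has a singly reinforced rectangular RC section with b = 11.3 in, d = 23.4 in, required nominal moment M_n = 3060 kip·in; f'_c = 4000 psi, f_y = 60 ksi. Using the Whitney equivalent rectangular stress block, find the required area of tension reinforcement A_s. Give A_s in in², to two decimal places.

From M_n = 0.85 f'_c a b (d − a/2):
a = d − √(d² − 2M_n/(0.85 f'_c b)) = 23.4 − √(23.4² − 2 × 3060/(0.85 × 4 × 11.3)) = 3.695 in.
A_s = 0.85 f'_c a b / f_y = 0.85 × 4 × 3.695 × 11.3 / 60 = 2.366 in².

A_s ≈ 2.37 in²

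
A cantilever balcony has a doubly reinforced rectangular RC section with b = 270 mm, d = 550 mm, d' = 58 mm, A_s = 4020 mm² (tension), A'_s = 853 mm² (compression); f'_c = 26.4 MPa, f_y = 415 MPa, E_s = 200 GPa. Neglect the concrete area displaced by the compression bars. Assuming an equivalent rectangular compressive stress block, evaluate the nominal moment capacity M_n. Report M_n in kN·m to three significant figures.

Assume both tension and compression steel yield.
Net tension couple steel: A_s − A'_s = 3167 mm².
a = (A_s − A'_s) f_y / (0.85 f'_c b) = 1314305/(0.85 × 26.4 × 270) = 216.92 mm.
c = a/β₁ = 216.92/0.85 = 255.20 mm; ε'_s = 0.003(c − d')/c = 0.0023 ≥ f_y/E_s = 0.0021, so compression steel does yield.
M_n = (A_s − A'_s) f_y (d − a/2) + A'_s f_y (d − d') = [1314305 × (550 − 108.46) + 353995 × (550 − 58)] × 10⁻⁶ = 580.32 + 174.17 = 754.49 kN·m.

M_n ≈ 754 kN·m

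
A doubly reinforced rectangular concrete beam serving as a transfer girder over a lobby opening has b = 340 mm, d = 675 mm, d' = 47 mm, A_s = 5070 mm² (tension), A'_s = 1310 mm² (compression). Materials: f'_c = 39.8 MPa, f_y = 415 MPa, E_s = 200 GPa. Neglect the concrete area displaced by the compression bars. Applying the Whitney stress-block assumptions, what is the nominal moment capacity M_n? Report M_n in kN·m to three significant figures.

Assume both tension and compression steel yield.
Net tension couple steel: A_s − A'_s = 3760 mm².
a = (A_s − A'_s) f_y / (0.85 f'_c b) = 1560400/(0.85 × 39.8 × 340) = 135.66 mm.
c = a/β₁ = 135.66/0.766 = 177.10 mm; ε'_s = 0.003(c − d')/c = 0.0022 ≥ f_y/E_s = 0.0021, so compression steel does yield.
M_n = (A_s − A'_s) f_y (d − a/2) + A'_s f_y (d − d') = [1560400 × (675 − 67.83) + 543650 × (675 − 47)] × 10⁻⁶ = 947.43 + 341.41 = 1288.84 kN·m.

M_n ≈ 1290 kN·m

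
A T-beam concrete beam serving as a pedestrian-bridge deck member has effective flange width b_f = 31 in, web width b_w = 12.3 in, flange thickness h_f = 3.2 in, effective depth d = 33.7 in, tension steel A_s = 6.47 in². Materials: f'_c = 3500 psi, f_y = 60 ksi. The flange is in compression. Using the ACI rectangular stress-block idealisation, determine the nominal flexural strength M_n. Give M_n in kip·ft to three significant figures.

Tension: T = A_s f_y = 6.47 × 60 = 388.2 kips.
Try a within the flange: a = T/(0.85 f'_c b_f) = 388.2/(0.85 × 3.5 × 31) = 4.209 in.
a = 4.209 > h_f = 3.2 in: the block extends into the web. Split into flange-overhang and web parts.
C_f = 0.85 f'_c (b_f − b_w) h_f = 0.85 × 3.5 × (31 − 12.3) × 3.2 = 178.0 kips.
Remaining web compression depth: a_w = (T − C_f)/(0.85 f'_c b_w) = (388.2 − 178.0)/(0.85 × 3.5 × 12.3) = 5.744 in.
M_n = C_f(d − h_f/2) + (T − C_f)(d − a_w/2) = 178.0 × (33.7 − 1.6) + 210.2 × (33.7 − 2.872) = 5713.8 + 6480.0 = 12193.8 kip·in.
M_n = 12193.8/12 = 1016.15 kip·ft.

M_n ≈ 1020 kip·ft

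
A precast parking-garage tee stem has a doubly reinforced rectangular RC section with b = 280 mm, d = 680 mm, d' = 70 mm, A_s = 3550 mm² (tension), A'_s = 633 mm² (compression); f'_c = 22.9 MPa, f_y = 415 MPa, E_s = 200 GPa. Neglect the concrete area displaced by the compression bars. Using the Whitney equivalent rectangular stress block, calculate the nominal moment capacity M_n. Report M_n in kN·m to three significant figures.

Assume both tension and compression steel yield.
Net tension couple steel: A_s − A'_s = 2917 mm².
a = (A_s − A'_s) f_y / (0.85 f'_c b) = 1210555/(0.85 × 22.9 × 280) = 222.11 mm.
c = a/β₁ = 222.11/0.85 = 261.31 mm; ε'_s = 0.003(c − d')/c = 0.0022 ≥ f_y/E_s = 0.0021, so compression steel does yield.
M_n = (A_s − A'_s) f_y (d − a/2) + A'_s f_y (d − d') = [1210555 × (680 − 111.055) + 262695 × (680 − 70)] × 10⁻⁶ = 688.74 + 160.24 = 848.98 kN·m.

M_n ≈ 849 kN·m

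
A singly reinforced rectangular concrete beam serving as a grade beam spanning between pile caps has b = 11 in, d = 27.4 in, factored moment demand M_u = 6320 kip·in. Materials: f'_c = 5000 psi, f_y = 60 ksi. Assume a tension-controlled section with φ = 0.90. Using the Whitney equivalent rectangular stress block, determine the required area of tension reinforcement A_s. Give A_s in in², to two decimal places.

M_n = M_u/φ = 6320/0.90 = 7022.22 kip·in.
From M_n = 0.85 f'_c a b (d − a/2):
a = d − √(d² − 2M_n/(0.85 f'_c b)) = 27.4 − √(27.4² − 2 × 7022.22/(0.85 × 5 × 11)) = 6.179 in.
A_s = 0.85 f'_c a b / f_y = 0.85 × 5 × 6.179 × 11 / 60 = 4.814 in².

A_s ≈ 4.81 in²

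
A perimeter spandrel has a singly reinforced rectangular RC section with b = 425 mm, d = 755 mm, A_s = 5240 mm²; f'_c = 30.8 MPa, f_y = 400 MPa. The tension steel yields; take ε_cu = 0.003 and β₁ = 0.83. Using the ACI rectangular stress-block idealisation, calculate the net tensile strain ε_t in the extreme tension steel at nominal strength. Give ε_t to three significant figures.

a = A_s f_y/(0.85 f'_c b) = 188.38 mm.
β₁ = 0.83, so c = a/β₁ = 188.38/0.83 = 226.96 mm.
From the linear strain diagram with ε_cu = 0.003: ε_t = 0.003 (d − c)/c = 0.003 × (755 − 226.96)/226.96 = 0.00698.
Since ε_t ≥ 0.005, the section is tension-controlled.

ε_t ≈ 0.00698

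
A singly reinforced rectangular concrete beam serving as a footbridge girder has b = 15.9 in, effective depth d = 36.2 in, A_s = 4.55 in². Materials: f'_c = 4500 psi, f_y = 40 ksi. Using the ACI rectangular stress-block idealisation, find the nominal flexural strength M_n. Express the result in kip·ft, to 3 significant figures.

M_n ≈ 526 kip·ft

T = A_s f_y = 4.55 × 40 = 182 kips.
a = T/(0.85 f'_c b) = 182/(0.85 × 4.5 × 15.9) = 2.993 in.
M_n = T(d − a/2) = 182 × (36.2 − 1.4965) = 6316.0 kip·in = 6316.0/12 = 526.33 kip·ft.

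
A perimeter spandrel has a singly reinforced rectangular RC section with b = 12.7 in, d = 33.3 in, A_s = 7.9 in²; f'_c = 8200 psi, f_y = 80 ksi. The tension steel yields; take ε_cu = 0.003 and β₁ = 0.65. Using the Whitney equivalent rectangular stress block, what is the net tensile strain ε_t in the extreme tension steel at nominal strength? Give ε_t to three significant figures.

a = A_s f_y/(0.85 f'_c b) = 7.140 in.
β₁ = 0.65, so c = a/β₁ = 7.140/0.65 = 10.985 in.
From the linear strain diagram with ε_cu = 0.003: ε_t = 0.003 (d − c)/c = 0.003 × (33.3 − 10.985)/10.985 = 0.00609.
Since ε_t ≥ 0.005, the section is tension-controlled.

ε_t ≈ 0.00609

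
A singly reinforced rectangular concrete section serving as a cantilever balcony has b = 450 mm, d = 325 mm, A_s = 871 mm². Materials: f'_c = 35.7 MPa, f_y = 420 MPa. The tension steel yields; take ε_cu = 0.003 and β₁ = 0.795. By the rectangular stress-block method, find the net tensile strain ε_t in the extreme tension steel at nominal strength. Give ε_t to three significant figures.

ε_t ≈ 0.0259

a = A_s f_y/(0.85 f'_c b) = 26.79 mm.
β₁ = 0.795, so c = a/β₁ = 26.79/0.795 = 33.70 mm.
From the linear strain diagram with ε_cu = 0.003: ε_t = 0.003 (d − c)/c = 0.003 × (325 − 33.70)/33.70 = 0.0259.
Since ε_t ≥ 0.005, the section is tension-controlled.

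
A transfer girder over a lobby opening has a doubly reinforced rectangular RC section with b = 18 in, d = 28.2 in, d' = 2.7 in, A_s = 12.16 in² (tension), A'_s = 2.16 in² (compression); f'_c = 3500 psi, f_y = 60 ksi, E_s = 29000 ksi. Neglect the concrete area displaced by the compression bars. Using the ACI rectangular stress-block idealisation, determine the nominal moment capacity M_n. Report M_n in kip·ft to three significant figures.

Assume both steels yield.
a = (A_s − A'_s) f_y/(0.85 f'_c b) = (12.16 − 2.16) × 60/(0.85 × 3.5 × 18) = 11.204 in.
c = a/β₁ = 11.204/0.85 = 13.181 in; ε'_s = 0.003(c − d')/c = 0.0024 ≥ ε_y = 0.0021, so the compression steel yields.
M_n = (A_s − A'_s) f_y (d − a/2) + A'_s f_y (d − d') = 600 × (28.2 − 5.602) + 129.6 × (28.2 − 2.7) = 13558.8 + 3304.8 = 16863.6 kip·in = 16863.6/12 = 1405.30 kip·ft.

M_n ≈ 1410 kip·ft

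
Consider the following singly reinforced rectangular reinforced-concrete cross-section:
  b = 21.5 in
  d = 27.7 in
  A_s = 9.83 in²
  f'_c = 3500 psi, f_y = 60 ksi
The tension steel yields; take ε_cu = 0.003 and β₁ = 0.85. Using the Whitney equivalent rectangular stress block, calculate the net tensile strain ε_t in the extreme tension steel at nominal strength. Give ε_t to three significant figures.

a = A_s f_y/(0.85 f'_c b) = 9.221 in.
β₁ = 0.85, so c = a/β₁ = 9.221/0.85 = 10.848 in.
From the linear strain diagram with ε_cu = 0.003: ε_t = 0.003 (d − c)/c = 0.003 × (27.7 − 10.848)/10.848 = 0.00466.
ε_t is between 0.004 and 0.005 — transition zone.

ε_t ≈ 0.00466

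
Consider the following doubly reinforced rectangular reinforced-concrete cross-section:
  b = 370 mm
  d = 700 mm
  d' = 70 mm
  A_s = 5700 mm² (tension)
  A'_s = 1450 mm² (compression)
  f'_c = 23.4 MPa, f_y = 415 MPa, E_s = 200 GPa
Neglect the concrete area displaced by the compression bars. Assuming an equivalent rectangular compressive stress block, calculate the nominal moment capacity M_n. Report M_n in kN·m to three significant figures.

M_n ≈ 1400 kN·m

Assume both tension and compression steel yield.
Net tension couple steel: A_s − A'_s = 4250 mm².
a = (A_s − A'_s) f_y / (0.85 f'_c b) = 1763750/(0.85 × 23.4 × 370) = 239.66 mm.
c = a/β₁ = 239.66/0.85 = 281.95 mm; ε'_s = 0.003(c − d')/c = 0.0023 ≥ f_y/E_s = 0.0021, so compression steel does yield.
M_n = (A_s − A'_s) f_y (d − a/2) + A'_s f_y (d − d') = [1763750 × (700 − 119.83) + 601750 × (700 − 70)] × 10⁻⁶ = 1023.27 + 379.10 = 1402.37 kN·m.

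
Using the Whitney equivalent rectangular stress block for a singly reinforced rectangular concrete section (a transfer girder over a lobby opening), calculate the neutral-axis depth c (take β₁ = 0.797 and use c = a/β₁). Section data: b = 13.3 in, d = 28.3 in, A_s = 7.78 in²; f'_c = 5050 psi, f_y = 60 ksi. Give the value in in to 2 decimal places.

T = A_s f_y = 7.78 × 60 = 466.8 kips.
a = T/(0.85 f'_c b) = 466.8/(0.85 × 5.05 × 13.3) = 8.1765 in.
With β₁ = 0.797, c = a/β₁ = 8.1765/0.797 = 10.26 in.

c ≈ 10.26 in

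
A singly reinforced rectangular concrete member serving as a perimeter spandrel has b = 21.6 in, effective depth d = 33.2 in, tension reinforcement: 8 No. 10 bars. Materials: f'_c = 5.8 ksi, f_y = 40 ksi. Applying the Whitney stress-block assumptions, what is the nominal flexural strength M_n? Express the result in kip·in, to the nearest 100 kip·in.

A_s = 8 × 1.27 = 10.16 in².
T = A_s f_y = 10.16 × 40 = 406.4 kips.
a = T/(0.85 f'_c b) = 406.4/(0.85 × 5.8 × 21.6) = 3.816 in.
M_n = T(d − a/2) = 406.4 × (33.2 − 1.908) = 12717.1 kip·in.

M_n ≈ 12700 kip·in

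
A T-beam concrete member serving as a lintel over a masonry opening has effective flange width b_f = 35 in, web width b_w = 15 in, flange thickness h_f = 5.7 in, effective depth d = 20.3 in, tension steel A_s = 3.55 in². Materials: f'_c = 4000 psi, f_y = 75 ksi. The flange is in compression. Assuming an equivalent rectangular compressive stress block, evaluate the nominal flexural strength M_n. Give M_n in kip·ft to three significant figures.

M_n ≈ 426 kip·ft

Tension: T = A_s f_y = 3.55 × 75 = 266.25 kips.
Try a within the flange: a = T/(0.85 f'_c b_f) = 266.25/(0.85 × 4 × 35) = 2.237 in.
Since a = 2.237 ≤ h_f = 5.7 in, the stress block lies entirely in the flange; analyse as a rectangular beam of width b_f.
M_n = T(d − a/2) = 266.25 × (20.3 − 1.1185) = 5107.1 kip·in.
M_n = 5107.1/12 = 425.59 kip·ft.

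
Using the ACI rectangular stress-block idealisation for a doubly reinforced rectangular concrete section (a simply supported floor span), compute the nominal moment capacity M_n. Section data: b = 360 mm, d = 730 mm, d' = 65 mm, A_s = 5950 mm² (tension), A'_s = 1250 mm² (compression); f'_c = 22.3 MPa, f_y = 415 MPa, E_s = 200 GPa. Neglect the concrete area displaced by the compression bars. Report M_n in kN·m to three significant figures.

Assume both tension and compression steel yield.
Net tension couple steel: A_s − A'_s = 4700 mm².
a = (A_s − A'_s) f_y / (0.85 f'_c b) = 1950500/(0.85 × 22.3 × 360) = 285.84 mm.
c = a/β₁ = 285.84/0.85 = 336.28 mm; ε'_s = 0.003(c − d')/c = 0.0024 ≥ f_y/E_s = 0.0021, so compression steel does yield.
M_n = (A_s − A'_s) f_y (d − a/2) + A'_s f_y (d − d') = [1950500 × (730 − 142.92) + 518750 × (730 − 65)] × 10⁻⁶ = 1145.10 + 344.97 = 1490.07 kN·m.

M_n ≈ 1490 kN·m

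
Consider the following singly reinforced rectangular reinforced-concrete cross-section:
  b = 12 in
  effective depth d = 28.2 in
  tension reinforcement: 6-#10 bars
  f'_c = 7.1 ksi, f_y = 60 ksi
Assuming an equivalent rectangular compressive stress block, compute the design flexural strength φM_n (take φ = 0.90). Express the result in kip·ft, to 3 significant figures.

A_s = 6 × 1.27 = 7.62 in².
T = A_s f_y = 7.62 × 60 = 457.2 kips.
a = T/(0.85 f'_c b) = 457.2/(0.85 × 7.1 × 12) = 6.313 in.
M_n = T(d − a/2) = 457.2 × (28.2 − 3.1565) = 11449.9 kip·in = 11449.9/12 = 954.16 kip·ft.
φM_n = 0.90 × 954.16 = 858.74 kip·ft.

φM_n ≈ 859 kip·ft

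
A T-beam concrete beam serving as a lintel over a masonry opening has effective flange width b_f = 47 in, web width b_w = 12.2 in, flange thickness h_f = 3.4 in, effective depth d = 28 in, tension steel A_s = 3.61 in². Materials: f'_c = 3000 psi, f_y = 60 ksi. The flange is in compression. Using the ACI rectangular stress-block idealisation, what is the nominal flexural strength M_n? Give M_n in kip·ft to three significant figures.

M_n ≈ 489 kip·ft

Tension: T = A_s f_y = 3.61 × 60 = 216.6 kips.
Try a within the flange: a = T/(0.85 f'_c b_f) = 216.6/(0.85 × 3 × 47) = 1.807 in.
Since a = 1.807 ≤ h_f = 3.4 in, the stress block lies entirely in the flange; analyse as a rectangular beam of width b_f.
M_n = T(d − a/2) = 216.6 × (28 − 0.9035) = 5869.1 kip·in.
M_n = 5869.1/12 = 489.09 kip·ft.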